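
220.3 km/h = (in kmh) 220.3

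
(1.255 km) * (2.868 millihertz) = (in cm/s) 359.9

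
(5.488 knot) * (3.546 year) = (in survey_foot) 1.036e+09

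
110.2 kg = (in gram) 1.102e+05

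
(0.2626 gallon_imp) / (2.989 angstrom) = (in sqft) 4.299e+07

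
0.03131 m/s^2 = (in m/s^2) 0.03131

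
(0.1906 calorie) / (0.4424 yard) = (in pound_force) 0.4432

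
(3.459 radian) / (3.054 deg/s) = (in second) 64.89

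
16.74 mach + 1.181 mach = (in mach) 17.92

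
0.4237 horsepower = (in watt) 316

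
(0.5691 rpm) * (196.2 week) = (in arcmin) 2.431e+10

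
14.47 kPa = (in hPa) 144.7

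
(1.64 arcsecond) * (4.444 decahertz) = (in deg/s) 0.02024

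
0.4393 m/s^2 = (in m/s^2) 0.4393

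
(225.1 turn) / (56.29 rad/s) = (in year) 7.967e-07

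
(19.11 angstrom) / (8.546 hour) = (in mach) 1.824e-16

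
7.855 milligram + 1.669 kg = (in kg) 1.669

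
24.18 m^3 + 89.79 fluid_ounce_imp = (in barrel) 152.1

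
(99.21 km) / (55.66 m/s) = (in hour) 0.4951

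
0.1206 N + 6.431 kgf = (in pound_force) 14.21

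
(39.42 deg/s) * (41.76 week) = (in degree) 9.956e+08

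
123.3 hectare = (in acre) 304.7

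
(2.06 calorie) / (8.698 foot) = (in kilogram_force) 0.3315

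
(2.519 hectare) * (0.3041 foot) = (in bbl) 1.469e+04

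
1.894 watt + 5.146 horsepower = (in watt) 3839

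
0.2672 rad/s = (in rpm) 2.552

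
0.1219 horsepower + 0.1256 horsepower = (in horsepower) 0.2475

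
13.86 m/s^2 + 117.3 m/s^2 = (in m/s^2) 131.2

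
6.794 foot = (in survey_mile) 0.001287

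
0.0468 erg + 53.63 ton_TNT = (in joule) 2.244e+11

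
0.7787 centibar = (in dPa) 7787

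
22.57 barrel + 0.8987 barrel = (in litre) 3731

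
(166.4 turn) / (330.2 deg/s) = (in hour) 0.05039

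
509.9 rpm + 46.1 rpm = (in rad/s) 58.22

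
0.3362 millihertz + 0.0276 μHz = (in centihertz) 0.03362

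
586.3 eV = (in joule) 9.394e-17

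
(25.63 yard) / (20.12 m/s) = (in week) 1.926e-06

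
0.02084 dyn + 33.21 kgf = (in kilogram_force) 33.21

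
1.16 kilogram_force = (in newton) 11.38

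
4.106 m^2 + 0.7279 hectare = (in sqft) 7.839e+04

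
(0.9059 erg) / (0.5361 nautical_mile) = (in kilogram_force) 9.304e-12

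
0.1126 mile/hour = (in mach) 0.0001478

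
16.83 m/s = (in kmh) 60.59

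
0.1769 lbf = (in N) 0.7869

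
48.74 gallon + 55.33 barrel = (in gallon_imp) 1976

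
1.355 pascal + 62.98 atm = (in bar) 63.81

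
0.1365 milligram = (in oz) 4.815e-06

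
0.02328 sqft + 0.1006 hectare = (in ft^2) 1.083e+04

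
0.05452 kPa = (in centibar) 0.05452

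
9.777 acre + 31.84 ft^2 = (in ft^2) 4.259e+05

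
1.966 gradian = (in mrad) 30.88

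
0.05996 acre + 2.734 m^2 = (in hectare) 0.02454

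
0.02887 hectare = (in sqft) 3108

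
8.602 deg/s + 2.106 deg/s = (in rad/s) 0.1869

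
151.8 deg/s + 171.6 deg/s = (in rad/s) 5.644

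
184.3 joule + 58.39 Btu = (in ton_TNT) 1.477e-05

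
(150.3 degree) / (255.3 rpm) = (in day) 1.136e-06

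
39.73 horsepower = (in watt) 2.963e+04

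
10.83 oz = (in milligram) 3.07e+05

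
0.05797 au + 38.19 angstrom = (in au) 0.05797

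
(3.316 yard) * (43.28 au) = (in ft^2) 2.113e+14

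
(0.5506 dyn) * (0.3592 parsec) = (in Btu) 5.784e+07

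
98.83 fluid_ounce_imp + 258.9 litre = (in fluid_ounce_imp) 9211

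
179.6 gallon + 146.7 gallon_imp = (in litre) 1347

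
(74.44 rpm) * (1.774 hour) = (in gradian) 3.169e+06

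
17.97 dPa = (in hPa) 0.01797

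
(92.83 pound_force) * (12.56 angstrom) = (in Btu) 4.916e-10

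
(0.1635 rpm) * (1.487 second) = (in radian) 0.02546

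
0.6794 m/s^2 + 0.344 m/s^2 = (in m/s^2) 1.023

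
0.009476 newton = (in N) 0.009476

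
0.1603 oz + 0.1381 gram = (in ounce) 0.1652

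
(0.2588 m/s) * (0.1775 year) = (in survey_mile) 900.2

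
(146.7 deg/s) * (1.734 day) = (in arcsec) 7.912e+10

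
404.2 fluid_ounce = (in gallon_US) 3.158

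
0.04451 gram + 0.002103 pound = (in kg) 0.0009984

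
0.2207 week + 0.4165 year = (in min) 2.211e+05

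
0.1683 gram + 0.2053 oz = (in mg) 5988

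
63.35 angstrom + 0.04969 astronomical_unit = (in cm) 7.434e+11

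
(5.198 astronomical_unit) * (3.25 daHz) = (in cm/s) 2.527e+15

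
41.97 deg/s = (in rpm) 6.995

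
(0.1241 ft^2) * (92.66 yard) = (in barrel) 6.144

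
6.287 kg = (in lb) 13.86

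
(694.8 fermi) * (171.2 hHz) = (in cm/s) 1.189e-06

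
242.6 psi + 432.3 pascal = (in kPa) 1673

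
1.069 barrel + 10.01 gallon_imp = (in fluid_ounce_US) 7286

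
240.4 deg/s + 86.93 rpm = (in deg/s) 762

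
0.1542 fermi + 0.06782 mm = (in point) 0.1922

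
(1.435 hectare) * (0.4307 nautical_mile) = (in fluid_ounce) 3.87e+11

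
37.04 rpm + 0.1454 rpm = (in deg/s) 223.1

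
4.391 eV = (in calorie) 1.681e-19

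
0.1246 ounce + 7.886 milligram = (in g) 3.54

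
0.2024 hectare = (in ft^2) 2.179e+04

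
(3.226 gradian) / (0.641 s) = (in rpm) 0.7549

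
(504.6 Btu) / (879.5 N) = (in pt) 1.716e+06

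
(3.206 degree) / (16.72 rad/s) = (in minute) 5.578e-05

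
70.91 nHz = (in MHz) 7.091e-14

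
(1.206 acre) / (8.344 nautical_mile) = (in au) 2.111e-12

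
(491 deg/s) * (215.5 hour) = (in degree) 3.809e+08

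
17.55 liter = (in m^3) 0.01755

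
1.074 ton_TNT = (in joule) 4.494e+09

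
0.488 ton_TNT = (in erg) 2.042e+16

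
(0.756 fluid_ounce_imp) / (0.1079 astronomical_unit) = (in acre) 3.288e-19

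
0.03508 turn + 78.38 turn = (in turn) 78.42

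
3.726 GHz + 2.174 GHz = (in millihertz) 5.9e+12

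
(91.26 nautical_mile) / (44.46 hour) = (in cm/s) 105.6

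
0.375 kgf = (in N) 3.677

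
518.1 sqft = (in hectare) 0.004813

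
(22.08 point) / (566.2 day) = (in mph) 3.562e-10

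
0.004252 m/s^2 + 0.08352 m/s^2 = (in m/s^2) 0.08777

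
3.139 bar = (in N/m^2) 3.139e+05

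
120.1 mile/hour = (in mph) 120.1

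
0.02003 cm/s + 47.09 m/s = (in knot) 91.54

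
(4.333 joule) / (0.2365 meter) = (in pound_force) 4.119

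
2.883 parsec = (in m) 8.896e+16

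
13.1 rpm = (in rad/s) 1.372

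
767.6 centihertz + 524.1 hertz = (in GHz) 5.318e-07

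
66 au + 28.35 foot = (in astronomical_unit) 66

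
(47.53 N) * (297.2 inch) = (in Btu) 0.3401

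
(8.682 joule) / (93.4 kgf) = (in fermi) 9.479e+12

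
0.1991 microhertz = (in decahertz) 1.991e-08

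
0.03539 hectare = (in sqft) 3809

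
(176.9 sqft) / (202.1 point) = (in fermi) 2.305e+17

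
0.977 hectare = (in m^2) 9770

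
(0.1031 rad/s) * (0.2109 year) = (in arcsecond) 1.414e+11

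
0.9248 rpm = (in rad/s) 0.09684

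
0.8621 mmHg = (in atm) 0.001134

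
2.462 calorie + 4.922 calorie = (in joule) 30.89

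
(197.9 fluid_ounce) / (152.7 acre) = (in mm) 9.471e-06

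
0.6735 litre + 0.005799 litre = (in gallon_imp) 0.1494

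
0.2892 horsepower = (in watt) 215.7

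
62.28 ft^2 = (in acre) 0.00143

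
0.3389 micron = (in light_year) 3.582e-23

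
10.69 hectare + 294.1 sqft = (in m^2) 1.069e+05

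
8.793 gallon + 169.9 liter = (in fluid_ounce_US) 6871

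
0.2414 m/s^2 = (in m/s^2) 0.2414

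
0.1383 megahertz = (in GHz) 0.0001383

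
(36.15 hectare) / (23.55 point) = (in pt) 1.233e+11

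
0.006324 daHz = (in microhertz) 6.324e+04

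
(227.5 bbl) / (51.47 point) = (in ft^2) 2.144e+04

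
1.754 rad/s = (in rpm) 16.75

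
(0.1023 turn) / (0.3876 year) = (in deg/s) 3.013e-06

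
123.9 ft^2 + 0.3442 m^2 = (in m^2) 11.85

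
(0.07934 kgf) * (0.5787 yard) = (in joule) 0.4117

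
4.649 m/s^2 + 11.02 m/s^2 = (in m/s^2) 15.67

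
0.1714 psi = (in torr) 8.864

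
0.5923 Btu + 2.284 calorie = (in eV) 3.96e+21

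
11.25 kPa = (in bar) 0.1125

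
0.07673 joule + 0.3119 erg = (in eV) 4.789e+17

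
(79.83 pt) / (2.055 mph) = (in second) 0.03066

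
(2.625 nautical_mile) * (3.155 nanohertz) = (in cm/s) 0.001534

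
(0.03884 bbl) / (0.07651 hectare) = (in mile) 5.015e-09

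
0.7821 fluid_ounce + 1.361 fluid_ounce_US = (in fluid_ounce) 2.143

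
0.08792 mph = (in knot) 0.0764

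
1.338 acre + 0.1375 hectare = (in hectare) 0.679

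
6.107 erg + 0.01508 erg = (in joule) 6.122e-07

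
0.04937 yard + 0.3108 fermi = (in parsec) 1.463e-18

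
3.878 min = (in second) 232.7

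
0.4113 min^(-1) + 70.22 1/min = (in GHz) 1.177e-09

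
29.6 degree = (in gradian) 32.89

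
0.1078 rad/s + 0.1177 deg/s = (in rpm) 1.049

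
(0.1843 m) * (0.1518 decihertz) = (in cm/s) 0.2798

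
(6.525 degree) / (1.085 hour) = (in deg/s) 0.001671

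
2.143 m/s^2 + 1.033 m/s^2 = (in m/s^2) 3.176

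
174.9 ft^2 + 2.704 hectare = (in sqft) 2.912e+05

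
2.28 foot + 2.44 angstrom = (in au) 4.645e-12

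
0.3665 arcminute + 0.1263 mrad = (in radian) 0.0002329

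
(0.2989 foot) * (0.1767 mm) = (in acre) 3.978e-09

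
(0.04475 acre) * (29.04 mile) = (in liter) 8.464e+09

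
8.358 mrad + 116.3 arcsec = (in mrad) 8.922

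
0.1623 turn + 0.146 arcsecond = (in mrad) 1020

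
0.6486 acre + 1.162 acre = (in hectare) 0.7327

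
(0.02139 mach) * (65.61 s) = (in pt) 1.355e+06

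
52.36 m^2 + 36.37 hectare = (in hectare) 36.38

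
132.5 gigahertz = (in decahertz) 1.325e+10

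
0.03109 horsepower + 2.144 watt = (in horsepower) 0.03397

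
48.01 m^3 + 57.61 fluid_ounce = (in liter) 4.801e+04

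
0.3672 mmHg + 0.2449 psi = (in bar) 0.01737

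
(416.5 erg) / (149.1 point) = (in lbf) 0.000178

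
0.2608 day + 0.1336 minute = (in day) 0.2609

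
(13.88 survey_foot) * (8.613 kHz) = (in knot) 7.083e+04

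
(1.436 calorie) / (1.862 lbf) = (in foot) 2.38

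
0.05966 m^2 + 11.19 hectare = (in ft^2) 1.204e+06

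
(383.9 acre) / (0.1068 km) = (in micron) 1.455e+10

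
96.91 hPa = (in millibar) 96.91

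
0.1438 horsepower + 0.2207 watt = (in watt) 107.5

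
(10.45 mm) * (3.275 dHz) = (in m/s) 0.003422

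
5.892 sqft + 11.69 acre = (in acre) 11.69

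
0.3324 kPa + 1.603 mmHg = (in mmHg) 4.096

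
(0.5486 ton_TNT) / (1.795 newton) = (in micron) 1.279e+15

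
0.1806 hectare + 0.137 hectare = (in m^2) 3176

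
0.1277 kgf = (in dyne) 1.252e+05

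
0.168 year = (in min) 8.83e+04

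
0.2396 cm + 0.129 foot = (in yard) 0.04562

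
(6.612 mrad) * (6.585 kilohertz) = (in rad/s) 43.54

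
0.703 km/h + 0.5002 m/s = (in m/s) 0.6955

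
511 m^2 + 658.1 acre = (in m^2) 2.664e+06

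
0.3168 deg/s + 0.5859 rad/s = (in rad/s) 0.5914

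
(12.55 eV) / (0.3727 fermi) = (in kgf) 0.0005501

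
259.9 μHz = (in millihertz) 0.2599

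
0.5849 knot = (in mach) 0.0008837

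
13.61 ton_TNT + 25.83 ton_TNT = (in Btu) 1.564e+08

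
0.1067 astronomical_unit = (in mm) 1.596e+13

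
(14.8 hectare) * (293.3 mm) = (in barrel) 2.73e+05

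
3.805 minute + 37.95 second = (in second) 266.2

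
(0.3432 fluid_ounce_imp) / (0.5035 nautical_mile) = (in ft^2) 1.126e-07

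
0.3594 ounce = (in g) 10.19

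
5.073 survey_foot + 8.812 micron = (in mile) 0.0009608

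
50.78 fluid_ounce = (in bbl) 0.009446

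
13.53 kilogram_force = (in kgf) 13.53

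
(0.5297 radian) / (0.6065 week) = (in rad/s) 1.444e-06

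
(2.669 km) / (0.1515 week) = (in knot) 0.05662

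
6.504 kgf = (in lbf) 14.34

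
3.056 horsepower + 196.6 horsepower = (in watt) 1.489e+05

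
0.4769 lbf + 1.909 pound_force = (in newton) 10.61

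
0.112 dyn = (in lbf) 2.518e-07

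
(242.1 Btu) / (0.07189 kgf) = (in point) 1.027e+09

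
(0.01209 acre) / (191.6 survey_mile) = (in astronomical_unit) 1.061e-15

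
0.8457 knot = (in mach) 0.001278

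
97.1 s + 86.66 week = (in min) 8.735e+05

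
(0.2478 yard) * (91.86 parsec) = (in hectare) 6.423e+13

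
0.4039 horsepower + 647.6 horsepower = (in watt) 4.832e+05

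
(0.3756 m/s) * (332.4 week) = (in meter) 7.551e+07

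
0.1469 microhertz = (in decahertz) 1.469e-08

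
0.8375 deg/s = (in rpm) 0.1396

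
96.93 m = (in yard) 106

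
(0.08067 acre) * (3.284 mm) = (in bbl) 6.743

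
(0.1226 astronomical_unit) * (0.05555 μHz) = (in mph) 2279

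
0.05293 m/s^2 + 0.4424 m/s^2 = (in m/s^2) 0.4953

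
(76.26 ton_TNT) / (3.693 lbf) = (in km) 1.942e+07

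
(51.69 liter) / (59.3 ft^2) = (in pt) 26.6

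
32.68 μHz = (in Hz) 3.268e-05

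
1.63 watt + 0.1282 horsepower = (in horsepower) 0.1304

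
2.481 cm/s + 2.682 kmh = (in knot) 1.496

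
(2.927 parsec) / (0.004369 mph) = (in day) 5.352e+14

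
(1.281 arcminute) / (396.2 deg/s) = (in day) 6.237e-10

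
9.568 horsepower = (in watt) 7135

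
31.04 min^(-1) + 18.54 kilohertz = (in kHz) 18.54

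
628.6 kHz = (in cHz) 6.286e+07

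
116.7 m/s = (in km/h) 420.1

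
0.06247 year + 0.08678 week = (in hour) 561.8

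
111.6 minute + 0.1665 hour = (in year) 0.0002313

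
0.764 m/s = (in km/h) 2.75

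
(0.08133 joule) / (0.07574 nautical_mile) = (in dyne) 57.98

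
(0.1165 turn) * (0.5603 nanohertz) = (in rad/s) 4.101e-10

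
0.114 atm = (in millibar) 115.5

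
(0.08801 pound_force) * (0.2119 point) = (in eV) 1.827e+14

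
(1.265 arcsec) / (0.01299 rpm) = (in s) 0.004508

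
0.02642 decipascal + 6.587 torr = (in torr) 6.587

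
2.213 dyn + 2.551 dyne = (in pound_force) 1.071e-05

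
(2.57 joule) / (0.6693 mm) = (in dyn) 3.84e+08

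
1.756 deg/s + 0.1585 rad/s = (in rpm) 1.806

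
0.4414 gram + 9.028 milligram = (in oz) 0.01589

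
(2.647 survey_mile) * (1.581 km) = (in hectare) 673.5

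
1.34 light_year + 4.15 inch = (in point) 3.594e+19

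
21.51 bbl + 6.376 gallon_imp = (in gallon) 911.1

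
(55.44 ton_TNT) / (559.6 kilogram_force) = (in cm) 4.227e+09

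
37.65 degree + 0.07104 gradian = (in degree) 37.71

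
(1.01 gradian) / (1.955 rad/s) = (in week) 1.342e-08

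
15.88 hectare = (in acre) 39.24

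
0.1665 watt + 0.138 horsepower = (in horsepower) 0.1382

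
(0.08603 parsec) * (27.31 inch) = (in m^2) 1.841e+15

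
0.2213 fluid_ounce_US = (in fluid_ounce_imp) 0.2303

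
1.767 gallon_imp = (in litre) 8.033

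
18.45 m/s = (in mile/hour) 41.27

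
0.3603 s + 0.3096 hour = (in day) 0.0129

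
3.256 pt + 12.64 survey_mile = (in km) 20.34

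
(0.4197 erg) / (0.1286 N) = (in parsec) 1.058e-23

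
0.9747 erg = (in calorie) 2.33e-08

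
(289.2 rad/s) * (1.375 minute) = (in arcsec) 4.921e+09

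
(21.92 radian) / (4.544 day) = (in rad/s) 5.583e-05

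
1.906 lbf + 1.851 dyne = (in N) 8.478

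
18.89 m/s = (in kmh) 68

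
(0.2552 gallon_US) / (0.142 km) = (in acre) 1.681e-09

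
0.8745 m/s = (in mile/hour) 1.956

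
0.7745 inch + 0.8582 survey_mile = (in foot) 4531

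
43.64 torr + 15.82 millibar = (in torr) 55.51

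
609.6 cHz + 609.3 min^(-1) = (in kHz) 0.01625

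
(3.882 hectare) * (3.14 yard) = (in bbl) 7.011e+05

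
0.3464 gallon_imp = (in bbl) 0.009905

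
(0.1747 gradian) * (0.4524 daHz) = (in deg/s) 0.7113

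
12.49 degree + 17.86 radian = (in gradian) 1151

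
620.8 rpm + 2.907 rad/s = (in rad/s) 67.92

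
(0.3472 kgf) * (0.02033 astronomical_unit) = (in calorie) 2.475e+09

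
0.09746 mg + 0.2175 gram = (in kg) 0.0002176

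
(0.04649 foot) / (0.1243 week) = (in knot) 3.664e-07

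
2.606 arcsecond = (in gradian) 0.0008043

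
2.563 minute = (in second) 153.8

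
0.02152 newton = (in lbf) 0.004838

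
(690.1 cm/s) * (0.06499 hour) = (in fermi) 1.615e+18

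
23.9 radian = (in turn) 3.804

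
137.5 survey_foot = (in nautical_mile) 0.02263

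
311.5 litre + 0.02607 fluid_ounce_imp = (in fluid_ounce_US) 1.053e+04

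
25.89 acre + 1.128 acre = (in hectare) 10.93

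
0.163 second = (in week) 2.695e-07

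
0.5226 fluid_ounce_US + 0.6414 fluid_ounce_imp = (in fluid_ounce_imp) 1.185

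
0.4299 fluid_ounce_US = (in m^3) 1.271e-05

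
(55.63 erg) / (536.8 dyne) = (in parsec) 3.359e-20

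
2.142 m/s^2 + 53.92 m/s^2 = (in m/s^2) 56.06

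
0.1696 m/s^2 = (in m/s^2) 0.1696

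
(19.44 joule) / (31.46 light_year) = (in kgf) 6.66e-18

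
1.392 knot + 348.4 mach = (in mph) 2.654e+05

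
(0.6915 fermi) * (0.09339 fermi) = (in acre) 1.596e-35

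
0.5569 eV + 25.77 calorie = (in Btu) 0.1022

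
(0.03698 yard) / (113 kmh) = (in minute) 1.795e-05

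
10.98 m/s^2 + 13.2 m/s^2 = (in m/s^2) 24.18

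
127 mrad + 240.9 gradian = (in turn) 0.6225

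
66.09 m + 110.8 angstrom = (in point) 1.873e+05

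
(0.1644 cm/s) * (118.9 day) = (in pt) 4.787e+07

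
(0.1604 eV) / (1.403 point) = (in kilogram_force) 5.295e-18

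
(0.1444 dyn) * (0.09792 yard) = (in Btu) 1.225e-10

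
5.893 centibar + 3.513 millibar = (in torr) 46.84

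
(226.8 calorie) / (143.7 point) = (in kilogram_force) 1909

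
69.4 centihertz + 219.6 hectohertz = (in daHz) 2196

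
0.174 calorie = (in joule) 0.728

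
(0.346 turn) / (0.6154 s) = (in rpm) 33.73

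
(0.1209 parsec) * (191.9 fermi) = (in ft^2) 7706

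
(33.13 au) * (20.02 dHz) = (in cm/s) 9.922e+14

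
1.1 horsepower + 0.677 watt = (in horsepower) 1.101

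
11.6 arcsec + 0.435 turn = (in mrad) 2733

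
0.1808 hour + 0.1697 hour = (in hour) 0.3505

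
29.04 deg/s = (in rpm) 4.84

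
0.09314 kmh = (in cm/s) 2.587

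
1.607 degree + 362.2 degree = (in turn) 1.011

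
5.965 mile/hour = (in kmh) 9.6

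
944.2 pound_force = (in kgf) 428.3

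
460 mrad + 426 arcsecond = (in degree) 26.47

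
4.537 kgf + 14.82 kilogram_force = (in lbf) 42.67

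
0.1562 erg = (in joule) 1.562e-08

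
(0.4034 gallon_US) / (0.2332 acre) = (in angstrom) 1.618e+04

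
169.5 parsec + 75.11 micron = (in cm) 5.23e+20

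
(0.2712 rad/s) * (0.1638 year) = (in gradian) 8.918e+07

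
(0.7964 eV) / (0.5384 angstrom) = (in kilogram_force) 2.417e-10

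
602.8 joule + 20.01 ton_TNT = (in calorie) 2.001e+10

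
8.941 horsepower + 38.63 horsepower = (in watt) 3.547e+04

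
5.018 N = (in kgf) 0.5117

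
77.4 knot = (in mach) 0.1169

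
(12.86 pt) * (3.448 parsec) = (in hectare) 4.827e+10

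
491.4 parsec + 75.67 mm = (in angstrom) 1.516e+29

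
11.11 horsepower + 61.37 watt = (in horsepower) 11.19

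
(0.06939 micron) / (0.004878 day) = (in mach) 4.835e-13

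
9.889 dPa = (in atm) 9.76e-06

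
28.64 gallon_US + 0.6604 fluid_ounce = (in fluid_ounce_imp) 3816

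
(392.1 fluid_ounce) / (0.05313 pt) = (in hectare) 0.06187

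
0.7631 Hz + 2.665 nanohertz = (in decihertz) 7.631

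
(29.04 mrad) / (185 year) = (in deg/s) 2.852e-10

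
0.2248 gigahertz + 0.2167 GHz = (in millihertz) 4.415e+11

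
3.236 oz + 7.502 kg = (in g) 7594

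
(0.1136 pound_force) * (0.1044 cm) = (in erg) 5276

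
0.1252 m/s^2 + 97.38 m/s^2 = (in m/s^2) 97.51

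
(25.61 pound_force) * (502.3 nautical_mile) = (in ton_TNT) 0.02533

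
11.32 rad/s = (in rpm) 108.1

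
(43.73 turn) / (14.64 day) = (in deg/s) 0.01245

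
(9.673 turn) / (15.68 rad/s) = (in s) 3.876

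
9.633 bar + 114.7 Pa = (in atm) 9.508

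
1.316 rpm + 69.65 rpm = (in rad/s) 7.432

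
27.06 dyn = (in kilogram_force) 2.759e-05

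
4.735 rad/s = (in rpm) 45.22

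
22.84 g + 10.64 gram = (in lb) 0.07381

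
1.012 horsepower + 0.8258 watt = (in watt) 755.5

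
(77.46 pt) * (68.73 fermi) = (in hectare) 1.878e-19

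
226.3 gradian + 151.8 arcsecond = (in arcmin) 1.222e+04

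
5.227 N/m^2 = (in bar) 5.227e-05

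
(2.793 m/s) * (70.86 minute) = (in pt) 3.366e+07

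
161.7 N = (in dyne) 1.617e+07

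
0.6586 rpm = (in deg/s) 3.952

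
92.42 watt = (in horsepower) 0.1239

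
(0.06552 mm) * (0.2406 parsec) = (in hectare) 4.864e+07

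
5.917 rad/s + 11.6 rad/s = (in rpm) 167.3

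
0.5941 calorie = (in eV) 1.551e+19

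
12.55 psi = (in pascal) 8.653e+04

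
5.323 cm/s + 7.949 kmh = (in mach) 0.006641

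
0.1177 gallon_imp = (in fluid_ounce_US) 18.09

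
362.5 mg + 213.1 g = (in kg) 0.2135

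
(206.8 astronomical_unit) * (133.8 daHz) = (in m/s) 4.139e+16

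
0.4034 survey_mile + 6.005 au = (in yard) 9.824e+11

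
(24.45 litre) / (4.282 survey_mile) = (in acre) 8.767e-10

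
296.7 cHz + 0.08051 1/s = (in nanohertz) 3.048e+09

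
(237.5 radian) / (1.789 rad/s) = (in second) 132.8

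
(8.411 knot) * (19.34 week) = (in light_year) 5.35e-09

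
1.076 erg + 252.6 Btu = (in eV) 1.663e+24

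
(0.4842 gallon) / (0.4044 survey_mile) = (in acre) 6.959e-10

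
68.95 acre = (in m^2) 2.79e+05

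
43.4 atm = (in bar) 43.98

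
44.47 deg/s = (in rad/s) 0.7761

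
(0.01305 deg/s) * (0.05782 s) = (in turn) 2.096e-06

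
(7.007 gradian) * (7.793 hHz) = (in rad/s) 85.77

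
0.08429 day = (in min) 121.4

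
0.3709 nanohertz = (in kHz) 3.709e-13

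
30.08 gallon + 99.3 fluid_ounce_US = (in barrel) 0.7347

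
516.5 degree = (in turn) 1.435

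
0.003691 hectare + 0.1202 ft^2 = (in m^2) 36.92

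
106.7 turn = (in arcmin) 2.305e+06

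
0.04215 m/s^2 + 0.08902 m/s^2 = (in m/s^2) 0.1312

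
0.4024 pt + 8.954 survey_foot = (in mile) 0.001696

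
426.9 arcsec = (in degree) 0.1186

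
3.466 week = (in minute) 3.494e+04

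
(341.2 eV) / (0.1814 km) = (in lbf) 6.775e-20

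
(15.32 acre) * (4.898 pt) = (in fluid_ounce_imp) 3.77e+06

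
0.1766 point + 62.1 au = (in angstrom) 9.29e+22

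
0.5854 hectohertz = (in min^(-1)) 3512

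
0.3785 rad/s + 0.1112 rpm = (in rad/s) 0.3901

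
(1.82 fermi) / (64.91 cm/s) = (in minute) 4.673e-17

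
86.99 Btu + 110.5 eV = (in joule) 9.178e+04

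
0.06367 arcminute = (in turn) 2.948e-06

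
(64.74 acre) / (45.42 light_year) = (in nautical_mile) 3.292e-16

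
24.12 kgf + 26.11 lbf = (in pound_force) 79.29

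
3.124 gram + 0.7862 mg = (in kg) 0.003125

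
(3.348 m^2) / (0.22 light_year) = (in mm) 1.609e-12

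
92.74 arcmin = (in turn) 0.004294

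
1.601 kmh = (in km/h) 1.601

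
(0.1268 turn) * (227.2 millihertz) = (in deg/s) 10.37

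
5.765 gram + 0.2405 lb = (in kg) 0.1149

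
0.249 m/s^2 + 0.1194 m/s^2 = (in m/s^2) 0.3684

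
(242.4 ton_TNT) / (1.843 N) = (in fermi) 5.503e+26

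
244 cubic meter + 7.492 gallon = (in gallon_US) 6.447e+04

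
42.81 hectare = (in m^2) 4.281e+05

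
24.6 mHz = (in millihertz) 24.6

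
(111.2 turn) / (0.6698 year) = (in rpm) 0.0003159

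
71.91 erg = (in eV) 4.488e+13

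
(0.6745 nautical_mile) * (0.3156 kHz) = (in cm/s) 3.942e+07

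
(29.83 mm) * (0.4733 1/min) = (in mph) 0.0005264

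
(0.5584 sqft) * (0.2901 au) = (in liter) 2.251e+12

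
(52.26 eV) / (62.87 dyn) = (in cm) 1.332e-12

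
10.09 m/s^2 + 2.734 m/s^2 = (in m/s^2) 12.82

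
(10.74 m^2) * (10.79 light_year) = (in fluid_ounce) 3.707e+22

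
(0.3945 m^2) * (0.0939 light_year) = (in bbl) 2.204e+15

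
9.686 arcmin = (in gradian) 0.1794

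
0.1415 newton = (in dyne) 1.415e+04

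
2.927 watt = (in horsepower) 0.003925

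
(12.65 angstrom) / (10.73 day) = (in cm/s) 1.365e-13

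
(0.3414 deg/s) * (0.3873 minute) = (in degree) 7.933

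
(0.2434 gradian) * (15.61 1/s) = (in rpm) 0.5699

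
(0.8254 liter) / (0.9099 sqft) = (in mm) 9.764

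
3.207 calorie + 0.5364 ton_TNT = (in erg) 2.244e+16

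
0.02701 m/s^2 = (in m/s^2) 0.02701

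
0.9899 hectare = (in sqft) 1.066e+05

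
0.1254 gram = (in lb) 0.0002765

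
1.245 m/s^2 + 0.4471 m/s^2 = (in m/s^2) 1.692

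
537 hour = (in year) 0.0613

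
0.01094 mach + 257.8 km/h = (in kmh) 271.2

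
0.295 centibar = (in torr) 2.213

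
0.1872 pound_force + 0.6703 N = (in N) 1.503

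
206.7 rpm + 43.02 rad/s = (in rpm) 617.5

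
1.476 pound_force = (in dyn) 6.566e+05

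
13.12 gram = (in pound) 0.02892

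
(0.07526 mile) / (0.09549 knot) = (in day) 0.02854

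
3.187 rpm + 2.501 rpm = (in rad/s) 0.5956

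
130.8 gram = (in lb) 0.2884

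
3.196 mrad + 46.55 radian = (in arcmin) 1.6e+05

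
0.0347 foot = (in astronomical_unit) 7.07e-14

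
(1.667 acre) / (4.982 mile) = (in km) 0.0008414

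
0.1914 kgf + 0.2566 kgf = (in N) 4.393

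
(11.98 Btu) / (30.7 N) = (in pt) 1.167e+06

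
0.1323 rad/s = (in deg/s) 7.58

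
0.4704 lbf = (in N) 2.092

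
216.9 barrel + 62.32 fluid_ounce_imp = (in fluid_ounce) 1.166e+06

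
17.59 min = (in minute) 17.59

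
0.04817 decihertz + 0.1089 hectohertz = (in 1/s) 10.89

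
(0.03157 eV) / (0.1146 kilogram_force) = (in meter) 4.501e-21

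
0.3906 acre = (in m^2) 1581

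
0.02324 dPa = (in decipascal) 0.02324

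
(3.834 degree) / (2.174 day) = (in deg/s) 2.041e-05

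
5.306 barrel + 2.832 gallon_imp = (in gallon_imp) 188.4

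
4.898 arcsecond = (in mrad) 0.02375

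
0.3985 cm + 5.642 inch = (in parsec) 4.773e-18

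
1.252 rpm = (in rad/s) 0.1311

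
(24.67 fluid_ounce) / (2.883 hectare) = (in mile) 1.572e-11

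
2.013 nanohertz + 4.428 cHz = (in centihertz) 4.428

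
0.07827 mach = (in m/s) 26.65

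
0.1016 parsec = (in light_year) 0.3314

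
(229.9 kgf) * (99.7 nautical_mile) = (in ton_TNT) 0.0995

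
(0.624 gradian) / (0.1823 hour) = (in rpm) 0.0001426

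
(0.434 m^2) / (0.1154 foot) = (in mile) 0.007667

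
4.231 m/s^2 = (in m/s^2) 4.231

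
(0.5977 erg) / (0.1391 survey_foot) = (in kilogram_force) 1.438e-07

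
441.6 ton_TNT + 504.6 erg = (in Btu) 1.751e+09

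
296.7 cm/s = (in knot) 5.767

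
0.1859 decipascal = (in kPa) 1.859e-05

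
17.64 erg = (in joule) 1.764e-06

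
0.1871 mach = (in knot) 123.8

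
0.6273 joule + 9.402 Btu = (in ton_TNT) 2.371e-06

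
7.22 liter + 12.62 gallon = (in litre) 54.99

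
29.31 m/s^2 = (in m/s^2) 29.31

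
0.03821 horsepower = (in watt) 28.49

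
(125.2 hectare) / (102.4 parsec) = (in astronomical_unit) 2.649e-24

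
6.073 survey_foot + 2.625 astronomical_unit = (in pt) 1.113e+15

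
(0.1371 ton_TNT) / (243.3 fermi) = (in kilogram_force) 2.404e+20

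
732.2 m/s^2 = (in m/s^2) 732.2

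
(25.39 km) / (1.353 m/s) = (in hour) 5.213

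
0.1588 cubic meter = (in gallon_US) 41.95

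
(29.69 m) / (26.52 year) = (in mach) 1.043e-10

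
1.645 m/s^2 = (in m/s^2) 1.645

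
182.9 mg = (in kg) 0.0001829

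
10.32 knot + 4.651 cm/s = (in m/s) 5.356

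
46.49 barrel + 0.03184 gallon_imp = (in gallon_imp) 1626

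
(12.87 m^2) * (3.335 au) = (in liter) 6.421e+15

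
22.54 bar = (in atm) 22.25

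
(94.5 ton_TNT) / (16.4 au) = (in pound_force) 0.03623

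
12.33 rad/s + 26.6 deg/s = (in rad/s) 12.79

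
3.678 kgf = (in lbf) 8.109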